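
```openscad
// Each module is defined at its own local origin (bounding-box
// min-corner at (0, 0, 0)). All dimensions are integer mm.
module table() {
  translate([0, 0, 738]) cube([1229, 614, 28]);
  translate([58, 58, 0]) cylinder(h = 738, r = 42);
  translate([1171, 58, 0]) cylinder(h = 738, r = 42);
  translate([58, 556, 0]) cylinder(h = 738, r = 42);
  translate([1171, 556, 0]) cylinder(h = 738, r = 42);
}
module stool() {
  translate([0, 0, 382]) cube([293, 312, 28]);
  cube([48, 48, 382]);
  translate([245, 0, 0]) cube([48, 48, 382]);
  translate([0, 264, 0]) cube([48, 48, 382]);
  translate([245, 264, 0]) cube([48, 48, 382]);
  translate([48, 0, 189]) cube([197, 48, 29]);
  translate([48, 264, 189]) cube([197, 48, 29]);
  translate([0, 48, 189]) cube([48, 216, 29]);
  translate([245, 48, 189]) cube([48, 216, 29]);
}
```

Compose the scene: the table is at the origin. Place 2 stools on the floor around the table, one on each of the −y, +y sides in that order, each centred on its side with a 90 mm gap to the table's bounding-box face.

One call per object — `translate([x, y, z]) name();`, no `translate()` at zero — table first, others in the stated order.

table();
translate([468, -402, 0]) stool();
translate([468, 704, 0]) stool();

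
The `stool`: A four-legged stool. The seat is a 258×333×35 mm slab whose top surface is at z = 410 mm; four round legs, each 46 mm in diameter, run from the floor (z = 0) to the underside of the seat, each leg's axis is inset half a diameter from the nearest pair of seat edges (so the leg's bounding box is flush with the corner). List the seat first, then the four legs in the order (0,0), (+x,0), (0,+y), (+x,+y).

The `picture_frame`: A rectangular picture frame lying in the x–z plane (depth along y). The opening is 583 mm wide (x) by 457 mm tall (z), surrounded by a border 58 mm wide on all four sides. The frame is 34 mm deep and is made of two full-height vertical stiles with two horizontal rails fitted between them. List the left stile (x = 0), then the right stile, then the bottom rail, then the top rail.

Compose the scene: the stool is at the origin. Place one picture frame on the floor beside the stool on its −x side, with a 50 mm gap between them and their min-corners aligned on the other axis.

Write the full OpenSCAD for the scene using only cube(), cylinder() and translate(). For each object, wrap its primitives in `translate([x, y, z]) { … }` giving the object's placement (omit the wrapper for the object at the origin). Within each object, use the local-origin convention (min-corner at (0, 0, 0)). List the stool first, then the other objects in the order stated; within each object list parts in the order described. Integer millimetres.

translate([0, 0, 375]) cube([258, 333, 35]);
translate([23, 23, 0]) cylinder(h = 375, r = 23);
translate([235, 23, 0]) cylinder(h = 375, r = 23);
translate([23, 310, 0]) cylinder(h = 375, r = 23);
translate([235, 310, 0]) cylinder(h = 375, r = 23);
translate([-749, 0, 0]) {
  cube([58, 34, 573]);
  translate([641, 0, 0]) cube([58, 34, 573]);
  translate([58, 0, 0]) cube([583, 34, 58]);
  translate([58, 0, 515]) cube([583, 34, 58]);
}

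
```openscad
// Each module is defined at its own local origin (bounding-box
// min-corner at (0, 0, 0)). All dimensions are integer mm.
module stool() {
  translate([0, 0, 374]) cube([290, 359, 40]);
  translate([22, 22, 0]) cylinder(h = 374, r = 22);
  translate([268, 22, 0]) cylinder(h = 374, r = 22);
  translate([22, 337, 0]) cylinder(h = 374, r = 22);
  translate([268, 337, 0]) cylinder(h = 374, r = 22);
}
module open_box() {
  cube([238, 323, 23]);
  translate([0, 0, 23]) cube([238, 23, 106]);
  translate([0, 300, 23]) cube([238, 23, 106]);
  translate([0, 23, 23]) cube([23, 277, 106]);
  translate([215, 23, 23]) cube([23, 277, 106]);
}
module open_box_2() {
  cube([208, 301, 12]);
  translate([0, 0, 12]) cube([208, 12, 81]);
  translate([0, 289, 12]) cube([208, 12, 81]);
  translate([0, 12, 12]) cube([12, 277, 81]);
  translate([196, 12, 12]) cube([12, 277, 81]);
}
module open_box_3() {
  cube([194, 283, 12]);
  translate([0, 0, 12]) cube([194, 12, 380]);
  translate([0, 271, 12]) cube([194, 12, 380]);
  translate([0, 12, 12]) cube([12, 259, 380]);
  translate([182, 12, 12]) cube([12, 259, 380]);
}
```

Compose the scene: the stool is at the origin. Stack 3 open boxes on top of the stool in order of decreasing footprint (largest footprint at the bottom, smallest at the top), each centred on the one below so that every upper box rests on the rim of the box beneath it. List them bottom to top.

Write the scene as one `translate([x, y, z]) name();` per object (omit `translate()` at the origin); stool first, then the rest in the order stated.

stool();
translate([26, 18, 414]) open_box();
translate([41, 29, 543]) open_box_2();
translate([48, 38, 636]) open_box_3();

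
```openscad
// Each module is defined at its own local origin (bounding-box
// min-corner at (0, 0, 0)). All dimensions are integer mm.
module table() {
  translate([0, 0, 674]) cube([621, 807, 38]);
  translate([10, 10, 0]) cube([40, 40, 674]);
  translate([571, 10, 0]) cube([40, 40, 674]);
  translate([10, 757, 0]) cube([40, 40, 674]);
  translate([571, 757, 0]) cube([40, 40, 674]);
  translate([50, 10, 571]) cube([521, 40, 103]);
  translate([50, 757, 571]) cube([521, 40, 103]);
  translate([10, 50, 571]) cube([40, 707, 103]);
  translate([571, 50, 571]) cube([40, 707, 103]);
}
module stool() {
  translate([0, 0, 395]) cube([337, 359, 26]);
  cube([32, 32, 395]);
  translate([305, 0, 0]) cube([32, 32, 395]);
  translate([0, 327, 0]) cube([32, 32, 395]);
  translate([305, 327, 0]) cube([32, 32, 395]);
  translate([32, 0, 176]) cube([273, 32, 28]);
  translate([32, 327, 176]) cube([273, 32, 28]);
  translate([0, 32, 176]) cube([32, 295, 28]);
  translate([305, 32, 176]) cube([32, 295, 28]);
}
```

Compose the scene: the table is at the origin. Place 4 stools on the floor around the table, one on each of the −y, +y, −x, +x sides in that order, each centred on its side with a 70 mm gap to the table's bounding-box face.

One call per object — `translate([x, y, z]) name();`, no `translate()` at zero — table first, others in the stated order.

table();
translate([142, -429, 0]) stool();
translate([142, 877, 0]) stool();
translate([-407, 224, 0]) stool();
translate([691, 224, 0]) stool();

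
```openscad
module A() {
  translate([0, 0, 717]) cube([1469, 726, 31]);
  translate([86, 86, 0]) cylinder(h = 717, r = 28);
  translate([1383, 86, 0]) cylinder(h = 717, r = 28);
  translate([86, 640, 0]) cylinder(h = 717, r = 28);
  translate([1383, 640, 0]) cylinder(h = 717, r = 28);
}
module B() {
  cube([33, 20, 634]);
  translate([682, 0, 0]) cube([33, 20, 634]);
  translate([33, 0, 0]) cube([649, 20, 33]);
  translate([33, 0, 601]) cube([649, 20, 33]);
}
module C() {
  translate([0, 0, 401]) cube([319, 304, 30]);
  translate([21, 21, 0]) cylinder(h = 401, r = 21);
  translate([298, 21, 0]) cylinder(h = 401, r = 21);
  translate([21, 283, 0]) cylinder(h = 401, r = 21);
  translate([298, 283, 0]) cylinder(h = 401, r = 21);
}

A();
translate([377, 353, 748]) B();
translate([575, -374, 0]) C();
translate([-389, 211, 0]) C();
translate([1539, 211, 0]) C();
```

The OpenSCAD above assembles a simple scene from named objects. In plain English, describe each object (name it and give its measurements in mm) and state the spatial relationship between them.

A is a table: top 1469 mm (x) × 726 mm (y), 31 mm thick, upper face at z = 748 mm, on four round legs of 56 mm diameter, each leg's bounding box inset 58 mm from the nearest pair of top edges, running from z = 0 to the bottom of the top.

B is a picture frame with a 649×568 mm rectangular opening (x by z) and a uniform 33 mm border on every side. Frame depth is 20 mm along y. It is built from two vertical stiles running the full outside height and two horizontal rails spanning the gap between the stiles.

C is a four-legged stool. The seat is a 319×304×30 mm slab whose top surface is at z = 431 mm; four round legs, each 42 mm in diameter, run from the floor (z = 0) to the underside of the seat, each leg's axis is inset half a diameter from the nearest pair of seat edges (so the leg's bounding box is flush with the corner).

The picture frame is on top of the table, centred. Three stools sit around the table at the −y, −x, +x sides.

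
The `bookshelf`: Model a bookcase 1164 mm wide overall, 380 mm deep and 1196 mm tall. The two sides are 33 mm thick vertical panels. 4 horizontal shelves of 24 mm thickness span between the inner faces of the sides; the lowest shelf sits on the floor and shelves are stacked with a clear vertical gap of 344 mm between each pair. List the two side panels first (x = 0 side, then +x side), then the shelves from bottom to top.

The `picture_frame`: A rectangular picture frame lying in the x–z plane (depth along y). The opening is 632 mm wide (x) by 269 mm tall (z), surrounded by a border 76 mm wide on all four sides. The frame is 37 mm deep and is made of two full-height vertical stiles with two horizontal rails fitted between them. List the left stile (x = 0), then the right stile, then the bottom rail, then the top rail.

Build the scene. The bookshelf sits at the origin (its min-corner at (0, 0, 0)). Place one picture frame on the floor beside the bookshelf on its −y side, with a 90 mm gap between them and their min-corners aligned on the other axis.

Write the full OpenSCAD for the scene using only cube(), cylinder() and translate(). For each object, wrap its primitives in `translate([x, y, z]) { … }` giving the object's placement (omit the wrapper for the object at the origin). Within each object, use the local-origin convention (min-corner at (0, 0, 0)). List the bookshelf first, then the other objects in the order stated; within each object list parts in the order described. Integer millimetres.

cube([33, 380, 1196]);
translate([1131, 0, 0]) cube([33, 380, 1196]);
translate([33, 0, 0]) cube([1098, 380, 24]);
translate([33, 0, 368]) cube([1098, 380, 24]);
translate([33, 0, 736]) cube([1098, 380, 24]);
translate([33, 0, 1104]) cube([1098, 380, 24]);
translate([0, -127, 0]) {
  cube([76, 37, 421]);
  translate([708, 0, 0]) cube([76, 37, 421]);
  translate([76, 0, 0]) cube([632, 37, 76]);
  translate([76, 0, 345]) cube([632, 37, 76]);
}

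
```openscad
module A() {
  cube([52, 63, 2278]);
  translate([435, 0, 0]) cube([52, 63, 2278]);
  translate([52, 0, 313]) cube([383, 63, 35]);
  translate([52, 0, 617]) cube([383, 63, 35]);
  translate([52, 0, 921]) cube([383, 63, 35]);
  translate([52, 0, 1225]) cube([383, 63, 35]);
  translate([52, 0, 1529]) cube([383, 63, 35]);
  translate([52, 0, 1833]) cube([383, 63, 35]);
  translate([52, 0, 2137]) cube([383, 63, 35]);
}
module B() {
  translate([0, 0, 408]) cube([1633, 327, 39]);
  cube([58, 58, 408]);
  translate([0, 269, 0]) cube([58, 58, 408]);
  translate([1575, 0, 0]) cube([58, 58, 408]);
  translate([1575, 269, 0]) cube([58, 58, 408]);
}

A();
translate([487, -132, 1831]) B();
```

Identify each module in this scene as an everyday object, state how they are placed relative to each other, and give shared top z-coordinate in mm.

Both tops at z = 2278 mm.

A is a ladder. B is a bench. The bench is beside the ladder with their tops flush at z = 2278. The shared top z-coordinate is 2278 mm.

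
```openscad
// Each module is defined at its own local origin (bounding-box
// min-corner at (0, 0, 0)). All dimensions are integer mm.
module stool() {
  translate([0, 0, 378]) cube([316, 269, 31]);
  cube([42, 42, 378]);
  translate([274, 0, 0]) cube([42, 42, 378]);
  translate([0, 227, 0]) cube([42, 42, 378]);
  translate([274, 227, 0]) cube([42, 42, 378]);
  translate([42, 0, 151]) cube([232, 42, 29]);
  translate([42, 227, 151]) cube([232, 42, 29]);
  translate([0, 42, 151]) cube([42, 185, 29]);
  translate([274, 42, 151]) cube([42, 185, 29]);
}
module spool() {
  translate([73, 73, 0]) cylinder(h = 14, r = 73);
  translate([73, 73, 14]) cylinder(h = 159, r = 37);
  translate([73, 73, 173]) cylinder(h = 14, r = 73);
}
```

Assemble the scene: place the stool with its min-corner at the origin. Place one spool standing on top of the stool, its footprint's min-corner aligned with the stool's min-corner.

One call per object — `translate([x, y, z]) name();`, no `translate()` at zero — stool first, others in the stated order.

stool();
translate([0, 0, 409]) spool();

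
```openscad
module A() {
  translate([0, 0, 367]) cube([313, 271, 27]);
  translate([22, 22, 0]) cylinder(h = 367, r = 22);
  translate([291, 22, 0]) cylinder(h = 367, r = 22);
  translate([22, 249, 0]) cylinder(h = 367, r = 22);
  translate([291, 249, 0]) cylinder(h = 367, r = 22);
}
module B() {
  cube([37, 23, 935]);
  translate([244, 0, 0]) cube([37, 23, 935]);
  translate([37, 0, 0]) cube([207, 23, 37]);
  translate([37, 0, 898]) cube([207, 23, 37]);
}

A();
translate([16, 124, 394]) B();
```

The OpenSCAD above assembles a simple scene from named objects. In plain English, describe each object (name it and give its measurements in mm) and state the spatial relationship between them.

A is a four-legged stool. The seat is 313×271 mm, 27 mm thick, top at z = 394 mm. It stands on four round legs, each 44 mm in diameter, from z = 0 to the seat underside, each leg's axis is inset half a diameter from the nearest pair of seat edges (so the leg's bounding box is flush with the corner).

B is a rectangular picture frame lying in the x–z plane (depth along y). The opening is 207 mm wide (x) by 861 mm tall (z), surrounded by a border 37 mm wide on all four sides. The frame is 23 mm deep and is made of two full-height vertical stiles with two horizontal rails fitted between them.

The picture frame is on top of the stool, centred.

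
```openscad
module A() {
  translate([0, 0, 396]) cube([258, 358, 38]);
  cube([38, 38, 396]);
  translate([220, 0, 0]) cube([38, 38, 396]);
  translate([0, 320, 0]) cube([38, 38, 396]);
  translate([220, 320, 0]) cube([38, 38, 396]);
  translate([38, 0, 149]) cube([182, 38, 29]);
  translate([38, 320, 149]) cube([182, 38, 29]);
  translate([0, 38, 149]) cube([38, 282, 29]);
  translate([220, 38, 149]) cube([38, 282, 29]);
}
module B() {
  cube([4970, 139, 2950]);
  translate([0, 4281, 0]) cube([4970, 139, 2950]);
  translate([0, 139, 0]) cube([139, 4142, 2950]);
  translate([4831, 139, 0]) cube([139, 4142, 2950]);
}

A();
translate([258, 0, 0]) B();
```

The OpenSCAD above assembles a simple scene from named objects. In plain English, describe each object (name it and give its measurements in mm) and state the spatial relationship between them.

A is a four-legged stool. The seat is 258×358 mm, 38 mm thick, top at z = 434 mm. It stands on four square legs, each 38×38 mm in cross-section, from z = 0 to the seat underside, each flush with a corner of the seat. Four stretchers, 38 mm wide and 29 mm tall, connect adjacent legs with their undersides at z = 149 mm, each running between the inner faces of the legs it joins and aligned with the legs' outer faces on the other axis.

B is the wall frame of a small rectangular building: four walls, each 2950 mm tall and 139 mm thick, enclosing a footprint 4970 mm (x) by 4420 mm (y) outside-to-outside, with no floor or roof. The front and back walls (the −y and +y sides) span the full width; the two side walls fit between them.

The house frame is against the stool's +x side, with their −y faces flush.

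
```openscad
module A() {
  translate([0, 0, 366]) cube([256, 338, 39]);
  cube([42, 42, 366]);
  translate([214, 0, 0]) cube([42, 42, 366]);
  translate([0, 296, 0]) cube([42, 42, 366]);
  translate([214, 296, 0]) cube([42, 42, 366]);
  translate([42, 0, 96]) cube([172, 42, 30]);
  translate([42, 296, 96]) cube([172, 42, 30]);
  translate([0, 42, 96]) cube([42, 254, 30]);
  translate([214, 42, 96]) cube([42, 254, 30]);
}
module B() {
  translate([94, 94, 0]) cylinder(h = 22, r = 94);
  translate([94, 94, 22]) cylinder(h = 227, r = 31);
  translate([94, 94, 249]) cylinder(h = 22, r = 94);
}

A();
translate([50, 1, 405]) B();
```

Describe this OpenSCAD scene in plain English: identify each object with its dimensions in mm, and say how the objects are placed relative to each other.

A is a four-legged stool. The seat is a 256×338×39 mm slab whose top surface is at z = 405 mm; four square legs, each 42×42 mm in cross-section, run from the floor (z = 0) to the underside of the seat, each flush with a corner of the seat. Four stretchers, 42 mm wide and 30 mm tall, connect adjacent legs with their undersides at z = 96 mm, each running between the inner faces of the legs it joins and aligned with the legs' outer faces on the other axis.

B is a spool: two coaxial disc flanges of radius 94 mm and thickness 22 mm, joined by a core cylinder of radius 31 mm and height 227 mm. The lower flange rests on z = 0 and the three cylinders share a vertical axis.

The spool is on top of the stool.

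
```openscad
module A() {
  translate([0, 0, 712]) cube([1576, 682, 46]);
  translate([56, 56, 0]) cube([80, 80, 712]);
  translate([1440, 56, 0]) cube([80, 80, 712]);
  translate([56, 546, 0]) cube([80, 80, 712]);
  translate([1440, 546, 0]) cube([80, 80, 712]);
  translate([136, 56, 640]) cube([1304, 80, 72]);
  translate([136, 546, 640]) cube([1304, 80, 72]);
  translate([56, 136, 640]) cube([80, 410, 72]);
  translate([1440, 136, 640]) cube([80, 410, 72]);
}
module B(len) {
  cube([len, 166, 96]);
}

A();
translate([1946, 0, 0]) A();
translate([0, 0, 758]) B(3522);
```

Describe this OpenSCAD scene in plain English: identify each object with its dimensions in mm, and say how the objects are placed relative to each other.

A is a table with a 1576×682 mm rectangular top, 46 mm thick, top surface at z = 758 mm, supported by four 80×80 mm square legs, each inset 56 mm from the nearest pair of top edges, running from the floor. Four apron rails, 80 mm thick and 72 mm tall, run between adjacent legs with their top edges flush with the underside of the top and their outer faces flush with the legs' outer faces.

B is a rectangular beam 3522 mm long (x), 166 mm deep (y), 96 mm thick (z).

The beam spans the tops of two tables placed 370 mm apart, resting at z = 758 mm.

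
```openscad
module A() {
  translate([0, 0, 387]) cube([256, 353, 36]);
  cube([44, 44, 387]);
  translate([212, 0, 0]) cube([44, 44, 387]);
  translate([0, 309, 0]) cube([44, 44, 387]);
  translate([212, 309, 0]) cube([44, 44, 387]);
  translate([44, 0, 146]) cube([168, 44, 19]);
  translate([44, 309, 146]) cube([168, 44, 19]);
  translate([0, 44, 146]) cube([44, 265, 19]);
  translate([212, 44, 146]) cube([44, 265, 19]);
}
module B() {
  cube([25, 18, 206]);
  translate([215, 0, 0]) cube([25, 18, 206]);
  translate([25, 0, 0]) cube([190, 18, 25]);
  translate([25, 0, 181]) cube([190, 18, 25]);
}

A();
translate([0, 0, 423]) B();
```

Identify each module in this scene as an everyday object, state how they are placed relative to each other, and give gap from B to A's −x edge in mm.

A is a stool. B is a picture frame. The picture frame is on top of the stool. The gap from the picture frame to the stool's −x edge is 0 mm.

The picture frame's min-x is at 0; the stool's min-x is 0; gap = 0 mm.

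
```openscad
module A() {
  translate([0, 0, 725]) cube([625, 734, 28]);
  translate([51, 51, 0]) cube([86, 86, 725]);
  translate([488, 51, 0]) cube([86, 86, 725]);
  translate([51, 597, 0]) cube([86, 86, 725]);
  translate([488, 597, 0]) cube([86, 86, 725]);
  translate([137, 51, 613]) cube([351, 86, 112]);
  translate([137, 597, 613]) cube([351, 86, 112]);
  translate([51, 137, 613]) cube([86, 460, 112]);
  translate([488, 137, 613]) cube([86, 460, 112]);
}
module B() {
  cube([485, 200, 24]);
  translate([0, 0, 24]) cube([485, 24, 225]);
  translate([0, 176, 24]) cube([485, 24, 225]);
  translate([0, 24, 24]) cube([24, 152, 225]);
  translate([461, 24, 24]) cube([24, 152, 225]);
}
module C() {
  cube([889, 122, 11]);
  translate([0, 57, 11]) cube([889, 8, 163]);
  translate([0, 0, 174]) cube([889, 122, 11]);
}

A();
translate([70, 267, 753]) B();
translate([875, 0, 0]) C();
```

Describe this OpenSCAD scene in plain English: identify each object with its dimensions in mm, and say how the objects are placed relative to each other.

A is a table: top 625 mm (x) × 734 mm (y), 28 mm thick, upper face at z = 753 mm, on four 86×86 mm square legs, each inset 51 mm from the nearest pair of top edges, running from z = 0 to the bottom of the top. Four apron rails, 86 mm thick and 112 mm tall, run between adjacent legs with their top edges flush with the underside of the top and their outer faces flush with the legs' outer faces.

B is an open-topped rectangular box: outside dimensions 485×200×249 mm, with a uniform wall and base thickness of 24 mm. The base is a full 485×200 slab on the floor; four walls sit on top of the base. The front and back walls (the −y and +y sides) span the full width; the two side walls fit between them.

C is an I-beam lying along x, 889 mm long. Overall section height 185 mm. Two flanges 122 mm wide (y) and 11 mm thick, one on the floor and one at the top; a web 8 mm thick runs between them, centred on the flange width.

The open box is on top of the table, centred. The I-beam is on the floor beside the table on its +x side.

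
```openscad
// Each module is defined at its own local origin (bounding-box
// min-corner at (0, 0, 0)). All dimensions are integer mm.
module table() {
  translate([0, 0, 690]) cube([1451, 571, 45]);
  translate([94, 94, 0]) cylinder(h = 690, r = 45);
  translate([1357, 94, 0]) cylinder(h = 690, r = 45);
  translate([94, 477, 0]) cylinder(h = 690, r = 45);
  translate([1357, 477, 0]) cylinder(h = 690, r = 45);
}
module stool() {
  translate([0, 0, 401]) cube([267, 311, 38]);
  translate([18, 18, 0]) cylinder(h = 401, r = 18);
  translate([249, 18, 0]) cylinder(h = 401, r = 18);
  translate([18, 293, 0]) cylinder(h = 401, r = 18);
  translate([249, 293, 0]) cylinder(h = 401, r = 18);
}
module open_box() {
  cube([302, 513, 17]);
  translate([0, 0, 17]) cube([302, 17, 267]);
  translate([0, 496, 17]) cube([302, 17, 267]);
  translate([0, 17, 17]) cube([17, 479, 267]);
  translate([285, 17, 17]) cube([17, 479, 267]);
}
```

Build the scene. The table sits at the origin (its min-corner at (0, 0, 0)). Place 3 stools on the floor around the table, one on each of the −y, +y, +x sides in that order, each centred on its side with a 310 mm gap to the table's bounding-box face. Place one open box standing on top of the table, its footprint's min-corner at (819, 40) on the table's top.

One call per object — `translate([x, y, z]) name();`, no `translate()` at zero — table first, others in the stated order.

table();
translate([592, -621, 0]) stool();
translate([592, 881, 0]) stool();
translate([1761, 130, 0]) stool();
translate([819, 40, 735]) open_box();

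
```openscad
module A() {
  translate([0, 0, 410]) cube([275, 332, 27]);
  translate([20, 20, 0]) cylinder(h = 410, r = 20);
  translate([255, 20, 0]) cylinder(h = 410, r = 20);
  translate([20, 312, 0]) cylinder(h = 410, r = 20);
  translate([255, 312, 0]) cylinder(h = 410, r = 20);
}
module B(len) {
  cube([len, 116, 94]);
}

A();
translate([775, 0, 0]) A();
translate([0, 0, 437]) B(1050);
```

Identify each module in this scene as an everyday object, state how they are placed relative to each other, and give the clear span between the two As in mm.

A is a stool. B is a beam. A beam spans the tops of two stools. The clear span between the two stools is 500 mm.

Second stool starts at x = 775; first ends at x = 275; clear span = 775 − 275 = 500 mm.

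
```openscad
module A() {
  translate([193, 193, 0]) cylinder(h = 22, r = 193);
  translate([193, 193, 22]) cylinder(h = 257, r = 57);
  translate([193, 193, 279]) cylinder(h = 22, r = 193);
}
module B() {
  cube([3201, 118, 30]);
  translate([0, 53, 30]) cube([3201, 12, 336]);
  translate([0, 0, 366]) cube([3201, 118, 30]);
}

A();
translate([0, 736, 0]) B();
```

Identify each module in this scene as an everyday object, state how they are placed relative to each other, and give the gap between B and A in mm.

A is a spool. B is an I-beam. The I-beam is on the floor beside the spool on its +y side. The gap between the I-beam and the spool is 350 mm.

The I-beam's nearest face is 350 mm from the spool's +y face.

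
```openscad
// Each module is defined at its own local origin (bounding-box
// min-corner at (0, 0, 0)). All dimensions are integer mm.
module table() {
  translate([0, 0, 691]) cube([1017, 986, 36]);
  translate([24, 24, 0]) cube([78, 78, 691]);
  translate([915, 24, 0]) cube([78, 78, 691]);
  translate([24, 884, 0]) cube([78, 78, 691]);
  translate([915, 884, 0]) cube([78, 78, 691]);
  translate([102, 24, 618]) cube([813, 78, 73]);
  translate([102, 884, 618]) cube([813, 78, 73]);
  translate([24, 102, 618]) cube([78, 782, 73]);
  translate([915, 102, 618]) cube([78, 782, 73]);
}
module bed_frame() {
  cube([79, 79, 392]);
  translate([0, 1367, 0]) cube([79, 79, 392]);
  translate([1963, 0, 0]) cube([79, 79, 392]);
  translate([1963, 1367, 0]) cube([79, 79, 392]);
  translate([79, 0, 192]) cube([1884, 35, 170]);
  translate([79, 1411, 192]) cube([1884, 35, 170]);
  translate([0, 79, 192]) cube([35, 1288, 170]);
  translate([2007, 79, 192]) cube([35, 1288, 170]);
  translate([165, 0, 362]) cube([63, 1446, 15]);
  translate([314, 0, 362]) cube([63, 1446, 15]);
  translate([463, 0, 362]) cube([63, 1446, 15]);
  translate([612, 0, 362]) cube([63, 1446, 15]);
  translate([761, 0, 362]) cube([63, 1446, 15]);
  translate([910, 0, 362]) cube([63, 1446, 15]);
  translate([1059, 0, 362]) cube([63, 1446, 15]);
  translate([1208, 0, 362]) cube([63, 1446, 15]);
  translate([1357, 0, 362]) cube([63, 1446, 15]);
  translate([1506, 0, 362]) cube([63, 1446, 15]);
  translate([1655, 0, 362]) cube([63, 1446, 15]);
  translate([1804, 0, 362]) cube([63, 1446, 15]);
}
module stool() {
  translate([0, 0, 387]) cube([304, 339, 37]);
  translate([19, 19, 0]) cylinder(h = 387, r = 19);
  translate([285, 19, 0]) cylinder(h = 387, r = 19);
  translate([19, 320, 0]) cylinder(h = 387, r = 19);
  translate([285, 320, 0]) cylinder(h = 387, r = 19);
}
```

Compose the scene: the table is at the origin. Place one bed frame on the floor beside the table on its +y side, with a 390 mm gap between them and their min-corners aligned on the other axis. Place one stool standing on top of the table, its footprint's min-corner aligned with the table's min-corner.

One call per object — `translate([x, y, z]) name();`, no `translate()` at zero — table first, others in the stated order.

table();
translate([0, 1376, 0]) bed_frame();
translate([0, 0, 727]) stool();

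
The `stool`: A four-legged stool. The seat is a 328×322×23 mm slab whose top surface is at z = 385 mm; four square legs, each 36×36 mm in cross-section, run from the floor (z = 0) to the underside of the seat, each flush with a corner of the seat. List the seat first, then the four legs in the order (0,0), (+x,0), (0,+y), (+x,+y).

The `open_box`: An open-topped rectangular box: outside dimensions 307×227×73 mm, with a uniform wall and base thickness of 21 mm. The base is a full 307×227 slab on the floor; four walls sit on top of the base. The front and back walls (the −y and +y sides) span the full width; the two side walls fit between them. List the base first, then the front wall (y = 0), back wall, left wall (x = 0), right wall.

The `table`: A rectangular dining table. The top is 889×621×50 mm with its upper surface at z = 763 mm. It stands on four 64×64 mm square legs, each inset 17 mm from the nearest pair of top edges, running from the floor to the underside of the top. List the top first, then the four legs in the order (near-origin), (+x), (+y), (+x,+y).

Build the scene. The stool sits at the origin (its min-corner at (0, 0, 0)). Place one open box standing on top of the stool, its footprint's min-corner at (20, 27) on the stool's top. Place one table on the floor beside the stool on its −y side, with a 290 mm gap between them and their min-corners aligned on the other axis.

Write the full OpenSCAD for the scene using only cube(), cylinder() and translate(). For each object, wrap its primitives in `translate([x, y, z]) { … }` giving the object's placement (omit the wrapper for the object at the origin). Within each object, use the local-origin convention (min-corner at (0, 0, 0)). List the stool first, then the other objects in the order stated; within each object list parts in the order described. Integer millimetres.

translate([0, 0, 362]) cube([328, 322, 23]);
cube([36, 36, 362]);
translate([292, 0, 0]) cube([36, 36, 362]);
translate([0, 286, 0]) cube([36, 36, 362]);
translate([292, 286, 0]) cube([36, 36, 362]);
translate([20, 27, 385]) {
  cube([307, 227, 21]);
  translate([0, 0, 21]) cube([307, 21, 52]);
  translate([0, 206, 21]) cube([307, 21, 52]);
  translate([0, 21, 21]) cube([21, 185, 52]);
  translate([286, 21, 21]) cube([21, 185, 52]);
}
translate([0, -911, 0]) {
  translate([0, 0, 713]) cube([889, 621, 50]);
  translate([17, 17, 0]) cube([64, 64, 713]);
  translate([808, 17, 0]) cube([64, 64, 713]);
  translate([17, 540, 0]) cube([64, 64, 713]);
  translate([808, 540, 0]) cube([64, 64, 713]);
}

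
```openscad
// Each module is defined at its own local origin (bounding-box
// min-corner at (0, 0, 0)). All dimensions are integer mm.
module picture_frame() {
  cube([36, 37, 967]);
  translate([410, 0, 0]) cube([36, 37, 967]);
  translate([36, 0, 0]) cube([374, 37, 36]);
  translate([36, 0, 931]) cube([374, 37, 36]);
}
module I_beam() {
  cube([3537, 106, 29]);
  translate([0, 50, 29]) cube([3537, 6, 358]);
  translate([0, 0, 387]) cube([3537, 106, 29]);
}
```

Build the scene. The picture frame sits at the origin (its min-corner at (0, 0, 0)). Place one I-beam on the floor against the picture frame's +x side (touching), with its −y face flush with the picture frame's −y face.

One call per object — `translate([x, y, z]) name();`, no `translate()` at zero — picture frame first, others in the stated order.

picture_frame();
translate([446, 0, 0]) I_beam();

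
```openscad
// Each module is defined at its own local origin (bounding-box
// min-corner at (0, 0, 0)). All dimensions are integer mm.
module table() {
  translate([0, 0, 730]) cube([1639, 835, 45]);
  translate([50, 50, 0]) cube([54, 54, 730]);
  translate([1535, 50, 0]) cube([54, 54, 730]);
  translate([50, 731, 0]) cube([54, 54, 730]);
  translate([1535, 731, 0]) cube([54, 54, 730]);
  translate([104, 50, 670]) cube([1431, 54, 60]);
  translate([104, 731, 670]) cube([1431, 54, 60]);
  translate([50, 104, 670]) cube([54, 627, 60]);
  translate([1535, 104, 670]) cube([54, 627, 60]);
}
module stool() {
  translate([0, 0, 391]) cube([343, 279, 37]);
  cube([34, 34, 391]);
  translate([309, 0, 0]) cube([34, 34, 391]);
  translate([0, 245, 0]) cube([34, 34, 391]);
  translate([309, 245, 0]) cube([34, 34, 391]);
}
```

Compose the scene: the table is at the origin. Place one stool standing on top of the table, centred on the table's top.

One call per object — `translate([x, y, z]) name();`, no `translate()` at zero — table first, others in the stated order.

table();
translate([648, 278, 775]) stool();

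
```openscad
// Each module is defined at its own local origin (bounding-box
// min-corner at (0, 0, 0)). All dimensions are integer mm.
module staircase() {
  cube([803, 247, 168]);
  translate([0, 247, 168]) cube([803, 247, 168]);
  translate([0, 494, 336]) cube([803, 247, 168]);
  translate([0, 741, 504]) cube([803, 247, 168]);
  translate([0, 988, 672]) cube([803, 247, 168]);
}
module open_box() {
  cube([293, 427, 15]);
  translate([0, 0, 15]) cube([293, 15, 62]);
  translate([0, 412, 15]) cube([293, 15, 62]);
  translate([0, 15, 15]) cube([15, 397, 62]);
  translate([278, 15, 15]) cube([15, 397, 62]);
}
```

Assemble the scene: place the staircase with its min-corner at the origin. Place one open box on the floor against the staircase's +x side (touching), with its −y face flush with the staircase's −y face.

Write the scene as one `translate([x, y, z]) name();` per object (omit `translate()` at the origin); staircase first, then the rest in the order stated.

staircase();
translate([803, 0, 0]) open_box();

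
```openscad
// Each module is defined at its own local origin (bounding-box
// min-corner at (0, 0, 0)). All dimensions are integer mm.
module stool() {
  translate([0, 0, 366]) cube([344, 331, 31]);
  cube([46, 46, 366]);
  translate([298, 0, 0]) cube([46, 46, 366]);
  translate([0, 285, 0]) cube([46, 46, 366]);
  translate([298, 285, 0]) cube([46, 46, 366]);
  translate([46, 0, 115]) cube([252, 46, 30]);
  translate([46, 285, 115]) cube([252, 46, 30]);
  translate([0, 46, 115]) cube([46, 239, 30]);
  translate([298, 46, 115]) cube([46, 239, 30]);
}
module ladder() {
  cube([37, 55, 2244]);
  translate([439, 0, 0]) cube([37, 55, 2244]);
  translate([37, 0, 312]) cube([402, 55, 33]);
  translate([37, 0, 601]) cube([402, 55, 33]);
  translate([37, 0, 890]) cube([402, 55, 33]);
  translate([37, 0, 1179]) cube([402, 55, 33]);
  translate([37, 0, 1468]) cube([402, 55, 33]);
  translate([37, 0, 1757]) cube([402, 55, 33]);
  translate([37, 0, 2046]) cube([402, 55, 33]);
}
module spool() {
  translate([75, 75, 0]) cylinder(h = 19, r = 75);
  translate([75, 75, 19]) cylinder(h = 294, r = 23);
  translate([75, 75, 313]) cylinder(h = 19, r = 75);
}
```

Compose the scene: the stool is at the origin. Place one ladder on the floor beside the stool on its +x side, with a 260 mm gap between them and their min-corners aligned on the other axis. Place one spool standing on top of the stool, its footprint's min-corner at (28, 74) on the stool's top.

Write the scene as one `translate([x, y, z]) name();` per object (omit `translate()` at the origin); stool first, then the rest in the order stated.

stool();
translate([604, 0, 0]) ladder();
translate([28, 74, 397]) spool();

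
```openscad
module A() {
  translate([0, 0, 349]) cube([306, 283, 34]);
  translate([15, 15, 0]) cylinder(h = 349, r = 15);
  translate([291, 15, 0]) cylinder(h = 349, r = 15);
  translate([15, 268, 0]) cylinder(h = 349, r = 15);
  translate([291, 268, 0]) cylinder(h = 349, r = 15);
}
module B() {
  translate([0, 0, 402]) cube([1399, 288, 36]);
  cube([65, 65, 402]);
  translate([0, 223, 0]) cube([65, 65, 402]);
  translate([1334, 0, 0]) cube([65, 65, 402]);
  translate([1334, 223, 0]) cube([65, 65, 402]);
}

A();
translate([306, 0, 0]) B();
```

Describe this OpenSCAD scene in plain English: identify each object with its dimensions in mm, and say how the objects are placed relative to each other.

A is a four-legged stool. The seat is 306×283 mm, 34 mm thick, top at z = 383 mm. It stands on four round legs, each 30 mm in diameter, from z = 0 to the seat underside, each leg's axis is inset half a diameter from the nearest pair of seat edges (so the leg's bounding box is flush with the corner).

B is a bench: a 1399×288 mm seat slab, 36 mm thick, top at z = 438 mm, on four 65×65 mm square legs flush with the seat corners and standing on z = 0.

The bench is against the stool's +x side, with their −y faces flush.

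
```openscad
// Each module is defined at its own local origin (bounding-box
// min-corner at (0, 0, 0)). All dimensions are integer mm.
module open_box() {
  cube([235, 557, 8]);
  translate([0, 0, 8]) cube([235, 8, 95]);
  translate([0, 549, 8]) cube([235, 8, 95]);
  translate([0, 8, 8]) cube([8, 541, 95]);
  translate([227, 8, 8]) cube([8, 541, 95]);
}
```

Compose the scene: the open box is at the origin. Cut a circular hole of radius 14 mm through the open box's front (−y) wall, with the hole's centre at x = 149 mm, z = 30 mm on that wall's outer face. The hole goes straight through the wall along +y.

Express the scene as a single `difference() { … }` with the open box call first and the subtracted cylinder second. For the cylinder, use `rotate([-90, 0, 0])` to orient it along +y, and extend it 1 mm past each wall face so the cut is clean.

difference() {
  open_box();
  translate([149, -1, 30]) rotate([-90, 0, 0]) cylinder(h = 10, r = 14);
}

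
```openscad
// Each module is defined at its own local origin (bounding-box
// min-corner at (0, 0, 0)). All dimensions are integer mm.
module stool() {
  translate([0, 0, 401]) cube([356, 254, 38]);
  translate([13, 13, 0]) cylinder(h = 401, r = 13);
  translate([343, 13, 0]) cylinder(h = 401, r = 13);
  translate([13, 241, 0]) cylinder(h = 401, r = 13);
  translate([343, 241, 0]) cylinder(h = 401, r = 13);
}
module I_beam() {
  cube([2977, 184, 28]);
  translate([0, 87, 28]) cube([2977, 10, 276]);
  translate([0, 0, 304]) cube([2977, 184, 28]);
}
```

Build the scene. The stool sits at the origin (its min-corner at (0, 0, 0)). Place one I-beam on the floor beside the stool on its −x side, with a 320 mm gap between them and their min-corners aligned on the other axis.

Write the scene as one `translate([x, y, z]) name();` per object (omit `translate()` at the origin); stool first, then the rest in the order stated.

stool();
translate([-3297, 0, 0]) I_beam();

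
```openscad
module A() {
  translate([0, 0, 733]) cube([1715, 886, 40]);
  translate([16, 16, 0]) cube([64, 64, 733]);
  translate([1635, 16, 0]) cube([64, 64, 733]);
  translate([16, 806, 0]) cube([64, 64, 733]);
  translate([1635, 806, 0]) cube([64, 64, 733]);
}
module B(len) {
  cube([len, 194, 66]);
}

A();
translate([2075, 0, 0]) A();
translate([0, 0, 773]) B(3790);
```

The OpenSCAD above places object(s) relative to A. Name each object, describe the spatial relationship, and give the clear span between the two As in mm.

A is a table. B is a beam. A beam spans the tops of two tables. The clear span between the two tables is 360 mm.

Second table starts at x = 2075; first ends at x = 1715; clear span = 2075 − 1715 = 360 mm.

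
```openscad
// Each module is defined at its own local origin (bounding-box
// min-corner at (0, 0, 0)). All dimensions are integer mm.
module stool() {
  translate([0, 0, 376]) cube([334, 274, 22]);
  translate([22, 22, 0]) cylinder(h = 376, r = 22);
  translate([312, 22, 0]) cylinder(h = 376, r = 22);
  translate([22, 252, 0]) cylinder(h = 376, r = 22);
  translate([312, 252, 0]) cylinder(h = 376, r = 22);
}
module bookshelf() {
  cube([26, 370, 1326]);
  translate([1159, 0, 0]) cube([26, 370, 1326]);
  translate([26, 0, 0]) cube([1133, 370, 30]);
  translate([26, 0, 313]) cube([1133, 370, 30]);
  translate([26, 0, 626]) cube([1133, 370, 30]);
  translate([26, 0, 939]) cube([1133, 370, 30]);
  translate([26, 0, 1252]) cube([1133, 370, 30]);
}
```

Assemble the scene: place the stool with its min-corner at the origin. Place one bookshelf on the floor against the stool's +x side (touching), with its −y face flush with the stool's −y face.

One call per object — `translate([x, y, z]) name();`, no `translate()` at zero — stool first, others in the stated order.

stool();
translate([334, 0, 0]) bookshelf();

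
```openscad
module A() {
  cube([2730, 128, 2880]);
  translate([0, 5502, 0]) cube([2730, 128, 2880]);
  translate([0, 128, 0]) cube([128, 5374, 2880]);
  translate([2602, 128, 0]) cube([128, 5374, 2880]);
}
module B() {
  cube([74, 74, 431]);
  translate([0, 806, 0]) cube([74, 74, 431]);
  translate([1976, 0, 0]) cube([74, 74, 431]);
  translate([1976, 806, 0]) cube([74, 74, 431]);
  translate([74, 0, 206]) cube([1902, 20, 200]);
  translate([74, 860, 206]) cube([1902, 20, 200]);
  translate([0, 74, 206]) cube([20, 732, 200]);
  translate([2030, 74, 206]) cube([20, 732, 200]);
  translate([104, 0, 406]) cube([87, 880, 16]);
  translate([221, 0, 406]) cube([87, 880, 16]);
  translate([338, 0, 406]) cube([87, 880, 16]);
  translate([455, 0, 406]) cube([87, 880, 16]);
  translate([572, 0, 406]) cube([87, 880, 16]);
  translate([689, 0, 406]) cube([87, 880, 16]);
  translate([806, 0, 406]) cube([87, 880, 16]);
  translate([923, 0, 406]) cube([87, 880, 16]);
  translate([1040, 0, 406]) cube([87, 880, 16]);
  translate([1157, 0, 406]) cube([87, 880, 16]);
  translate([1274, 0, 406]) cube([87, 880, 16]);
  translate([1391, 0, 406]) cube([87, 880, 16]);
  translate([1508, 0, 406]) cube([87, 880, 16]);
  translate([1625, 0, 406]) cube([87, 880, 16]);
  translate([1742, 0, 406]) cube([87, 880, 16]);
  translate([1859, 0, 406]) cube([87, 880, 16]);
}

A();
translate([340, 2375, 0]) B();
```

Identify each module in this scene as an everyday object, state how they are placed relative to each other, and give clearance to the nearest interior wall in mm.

A is a house frame. B is a bed frame. The bed frame sits inside the house frame, centred. The clearance to the nearest interior wall is 212 mm.

Clearances: x = 212, y = 2247; minimum 212 mm.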